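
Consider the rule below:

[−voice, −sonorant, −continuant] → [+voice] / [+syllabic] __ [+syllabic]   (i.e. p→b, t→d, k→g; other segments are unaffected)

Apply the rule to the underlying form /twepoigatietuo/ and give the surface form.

Scanning /twepoigatietuo/: /t/ at position 1 is not in the conditioning environment; /p/ is a voiceless stop between vowels /e/ and /o/, so it voices to [b]; /t/ is a voiceless stop between vowels /a/ and /i/, so it voices to [d]; /t/ is a voiceless stop between vowels /e/ and /u/, so it voices to [d].
Result: [tweboigadieduo].

tweboigadieduo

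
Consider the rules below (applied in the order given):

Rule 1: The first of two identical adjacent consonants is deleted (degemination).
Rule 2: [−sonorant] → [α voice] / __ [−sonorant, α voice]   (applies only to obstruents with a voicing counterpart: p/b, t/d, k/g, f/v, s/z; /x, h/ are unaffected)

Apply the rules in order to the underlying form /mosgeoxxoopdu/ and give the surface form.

Rule 1 (degemination): /xx/ is a geminate; the first /x/ deletes. /mosgeoxxoopdu/ → mosgeoxoopdu.
Rule 2 (regressive voicing assimilation): /s/ precedes the voiced obstruent /g/, so it voices to [z] by assimilation. /p/ precedes the voiced obstruent /d/, so it voices to [b] by assimilation. /mosgeoxoopdu/ → mozgeoxoobdu.

mozgeoxoobdu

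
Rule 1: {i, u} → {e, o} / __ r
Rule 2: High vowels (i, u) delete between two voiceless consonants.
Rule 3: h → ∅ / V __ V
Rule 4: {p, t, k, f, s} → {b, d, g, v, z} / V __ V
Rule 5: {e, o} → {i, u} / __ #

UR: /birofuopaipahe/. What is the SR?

berovuobaibai

Rule 1 (pre-rhotic lowering): /i/ is a high vowel immediately before /r/, so it lowers to [e]. /birofuopaipahe/ → berofuopaipahe.
Rule 2 (high vowel syncope): no segment meets the environment; /berofuopaipahe/ is unchanged.
Rule 3 (intervocalic h-deletion): /h/ occurs between vowels /a/ and /e/, so it deletes. /berofuopaipahe/ → berofuopaipae.
Rule 4 (intervocalic voicing): /f/ is a voiceless obstruent between vowels /o/ and /u/, so it voices to [v]. /p/ is a voiceless obstruent between vowels /o/ and /a/, so it voices to [b]. /p/ is a voiceless obstruent between vowels /i/ and /a/, so it voices to [b]. /berofuopaipae/ → berovuobaibae.
Rule 5 (final vowel raising): /e/ is a mid vowel in word-final position, so it raises to [i]. /berovuobaibae/ → berovuobaibai.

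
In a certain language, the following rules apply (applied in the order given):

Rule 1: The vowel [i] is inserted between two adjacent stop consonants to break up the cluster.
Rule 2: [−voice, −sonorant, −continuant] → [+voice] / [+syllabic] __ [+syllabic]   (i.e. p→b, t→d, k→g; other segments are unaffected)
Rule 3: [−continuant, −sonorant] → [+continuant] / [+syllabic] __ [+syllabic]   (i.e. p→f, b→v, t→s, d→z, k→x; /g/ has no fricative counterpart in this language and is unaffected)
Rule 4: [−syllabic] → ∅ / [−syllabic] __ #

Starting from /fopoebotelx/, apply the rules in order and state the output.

fovoevozel

Rule 1 (stop-cluster i-epenthesis): no segment meets the environment; /fopoebotelx/ is unchanged.
Rule 2 (intervocalic voicing): /p/ is a voiceless stop between vowels /o/ and /o/, so it voices to [b]. /t/ is a voiceless stop between vowels /o/ and /e/, so it voices to [d]. /fopoebotelx/ → foboebodelx.
Rule 3 (intervocalic spirantization): /b/ is a stop between vowels /o/ and /o/, so it spirantizes to the fricative [v]. /b/ is a stop between vowels /e/ and /o/, so it spirantizes to the fricative [v]. /d/ is a stop between vowels /o/ and /e/, so it spirantizes to the fricative [z]. /foboebodelx/ → fovoevozelx.
Rule 4 (final cluster simplification): /x/ is the second consonant of a word-final cluster /lx/, so it deletes. /fovoevozelx/ → fovoevozel.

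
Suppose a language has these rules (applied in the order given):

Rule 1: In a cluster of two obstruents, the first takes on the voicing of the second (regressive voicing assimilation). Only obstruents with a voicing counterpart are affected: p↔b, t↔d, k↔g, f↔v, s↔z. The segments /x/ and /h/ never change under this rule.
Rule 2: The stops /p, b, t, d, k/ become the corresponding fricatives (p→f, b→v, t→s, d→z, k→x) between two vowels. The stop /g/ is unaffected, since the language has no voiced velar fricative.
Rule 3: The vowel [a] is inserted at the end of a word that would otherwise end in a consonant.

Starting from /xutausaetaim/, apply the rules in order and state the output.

xusausaesaima

Rule 1 (regressive voicing assimilation): no segment meets the environment; /xutausaetaim/ is unchanged.
Rule 2 (intervocalic spirantization): /t/ is a stop between vowels /u/ and /a/, so it spirantizes to the fricative [s]. /t/ is a stop between vowels /e/ and /a/, so it spirantizes to the fricative [s]. /xutausaetaim/ → xusausaesaim.
Rule 3 (final a-epenthesis): the form ends in the consonant /m/, so [a] is inserted word-finally. /xusausaesaim/ → xusausaesaima.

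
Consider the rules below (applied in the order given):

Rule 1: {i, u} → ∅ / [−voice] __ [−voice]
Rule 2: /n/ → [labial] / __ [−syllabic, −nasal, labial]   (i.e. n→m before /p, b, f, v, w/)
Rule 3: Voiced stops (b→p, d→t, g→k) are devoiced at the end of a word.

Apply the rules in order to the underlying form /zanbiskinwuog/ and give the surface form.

zambiskimwuok

Rule 1 (high vowel syncope): no segment meets the environment; /zanbiskinwuog/ is unchanged.
Rule 2 (nasal place assimilation): /n/ precedes the labial consonant /b/, so it assimilates in place to [m]. /n/ precedes the labial consonant /w/, so it assimilates in place to [m]. /zanbiskinwuog/ → zambiskimwuog.
Rule 3 (final devoicing): /g/ is a voiced stop in word-final position, so it devoices to [k]. /zambiskimwuog/ → zambiskimwuok.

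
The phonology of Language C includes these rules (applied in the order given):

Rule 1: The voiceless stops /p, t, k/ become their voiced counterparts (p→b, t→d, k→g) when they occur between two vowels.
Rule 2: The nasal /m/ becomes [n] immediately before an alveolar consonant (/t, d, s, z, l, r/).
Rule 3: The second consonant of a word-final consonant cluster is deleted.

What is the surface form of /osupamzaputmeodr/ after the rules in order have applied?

osubanzabutmeod

Rule 1 (intervocalic voicing): /p/ is a voiceless stop between vowels /u/ and /a/, so it voices to [b]. /p/ is a voiceless stop between vowels /a/ and /u/, so it voices to [b]. /osupamzaputmeodr/ → osubamzabutmeodr.
Rule 2 (nasal place assimilation): /m/ precedes the alveolar consonant /z/, so it assimilates in place to [n]. /osubamzabutmeodr/ → osubanzabutmeodr.
Rule 3 (final cluster simplification): /r/ is the second consonant of a word-final cluster /dr/, so it deletes. /osubanzabutmeodr/ → osubanzabutmeod.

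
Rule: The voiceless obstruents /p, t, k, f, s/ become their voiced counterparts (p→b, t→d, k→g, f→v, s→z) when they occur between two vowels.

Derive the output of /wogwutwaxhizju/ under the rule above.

wogwutwaxhizju

No segment of /wogwutwaxhizju/ meets the structural description of the rule, so the form surfaces unchanged.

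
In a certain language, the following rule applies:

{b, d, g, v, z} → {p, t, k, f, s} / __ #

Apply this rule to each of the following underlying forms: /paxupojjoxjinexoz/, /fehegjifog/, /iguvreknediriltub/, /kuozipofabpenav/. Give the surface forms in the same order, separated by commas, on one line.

/paxupojjoxjinexoz/: /z/ is a voiced obstruent in word-final position, so it devoices to [s]. → [paxupojjoxjinexos].
/fehegjifog/: /g/ is a voiced obstruent in word-final position, so it devoices to [k]. → [fehegjifok].
/iguvreknediriltub/: /b/ is a voiced obstruent in word-final position, so it devoices to [p]. → [iguvreknediriltup].
/kuozipofabpenav/: /v/ is a voiced obstruent in word-final position, so it devoices to [f]. → [kuozipofabpenaf].

paxupojjoxjinexos, fehegjifok, iguvreknediriltup, kuozipofabpenaf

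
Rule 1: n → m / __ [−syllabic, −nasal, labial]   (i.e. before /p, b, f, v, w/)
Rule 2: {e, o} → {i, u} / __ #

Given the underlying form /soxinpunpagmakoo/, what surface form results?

soximpumpagmakou

Rule 1 (nasal place assimilation): /n/ precedes the labial consonant /p/, so it assimilates in place to [m]. /n/ precedes the labial consonant /p/, so it assimilates in place to [m]. /soxinpunpagmakoo/ → soximpumpagmakoo.
Rule 2 (final vowel raising): /o/ is a mid vowel in word-final position, so it raises to [u]. /soximpumpagmakoo/ → soximpumpagmakou.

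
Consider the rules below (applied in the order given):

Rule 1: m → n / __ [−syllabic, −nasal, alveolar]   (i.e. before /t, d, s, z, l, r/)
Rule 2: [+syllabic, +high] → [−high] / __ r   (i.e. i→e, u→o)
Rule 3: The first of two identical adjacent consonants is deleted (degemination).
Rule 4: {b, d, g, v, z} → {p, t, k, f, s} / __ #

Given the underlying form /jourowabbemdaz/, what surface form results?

Rule 1 (nasal place assimilation): /m/ precedes the alveolar consonant /d/, so it assimilates in place to [n]. /jourowabbemdaz/ → jourowabbendaz.
Rule 2 (pre-rhotic lowering): /u/ is a high vowel immediately before /r/, so it lowers to [o]. /jourowabbendaz/ → joorowabbendaz.
Rule 3 (degemination): /bb/ is a geminate; the first /b/ deletes. /joorowabbendaz/ → joorowabendaz.
Rule 4 (final devoicing): /z/ is a voiced obstruent in word-final position, so it devoices to [s]. /joorowabendaz/ → joorowabendas.

joorowabendas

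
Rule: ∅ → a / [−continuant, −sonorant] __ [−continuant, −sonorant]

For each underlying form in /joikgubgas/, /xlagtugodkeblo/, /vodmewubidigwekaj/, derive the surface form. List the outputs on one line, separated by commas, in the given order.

/joikgubgas/: /k/ and /g/ form a stop–stop cluster, so [a] is inserted between them. /b/ and /g/ form a stop–stop cluster, so [a] is inserted between them. → [joikagubagas].
/xlagtugodkeblo/: /g/ and /t/ form a stop–stop cluster, so [a] is inserted between them. /d/ and /k/ form a stop–stop cluster, so [a] is inserted between them. → [xlagatugodakeblo].
/vodmewubidigwekaj/: the rule's environment is not met; surfaces unchanged as [vodmewubidigwekaj].

joikagubagas, xlagatugodakeblo, vodmewubidigwekaj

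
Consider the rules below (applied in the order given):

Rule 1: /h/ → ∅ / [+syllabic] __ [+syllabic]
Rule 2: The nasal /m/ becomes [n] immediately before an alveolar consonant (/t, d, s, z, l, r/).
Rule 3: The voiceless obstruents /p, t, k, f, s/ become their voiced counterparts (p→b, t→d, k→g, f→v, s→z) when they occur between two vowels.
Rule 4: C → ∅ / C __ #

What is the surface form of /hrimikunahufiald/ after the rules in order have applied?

Rule 1 (intervocalic h-deletion): /h/ occurs between vowels /a/ and /u/, so it deletes. /hrimikunahufiald/ → hrimikunaufiald.
Rule 2 (nasal place assimilation): no segment meets the environment; /hrimikunaufiald/ is unchanged.
Rule 3 (intervocalic voicing): /k/ is a voiceless obstruent between vowels /i/ and /u/, so it voices to [g]. /f/ is a voiceless obstruent between vowels /u/ and /i/, so it voices to [v]. /hrimikunaufiald/ → hrimigunauviald.
Rule 4 (final cluster simplification): /d/ is the second consonant of a word-final cluster /ld/, so it deletes. /hrimigunauviald/ → hrimigunauvial.

hrimigunauvial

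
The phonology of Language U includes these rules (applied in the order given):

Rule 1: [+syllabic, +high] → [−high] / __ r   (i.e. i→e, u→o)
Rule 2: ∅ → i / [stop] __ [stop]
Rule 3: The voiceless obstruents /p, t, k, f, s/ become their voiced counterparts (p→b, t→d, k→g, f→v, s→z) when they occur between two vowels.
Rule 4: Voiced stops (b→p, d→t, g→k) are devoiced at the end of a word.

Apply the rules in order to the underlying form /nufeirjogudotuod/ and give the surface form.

nuveerjogudoduot

Rule 1 (pre-rhotic lowering): /i/ is a high vowel immediately before /r/, so it lowers to [e]. /nufeirjogudotuod/ → nufeerjogudotuod.
Rule 2 (stop-cluster i-epenthesis): no segment meets the environment; /nufeerjogudotuod/ is unchanged.
Rule 3 (intervocalic voicing): /f/ is a voiceless obstruent between vowels /u/ and /e/, so it voices to [v]. /t/ is a voiceless obstruent between vowels /o/ and /u/, so it voices to [d]. /nufeerjogudotuod/ → nuveerjogudoduod.
Rule 4 (final devoicing): /d/ is a voiced stop in word-final position, so it devoices to [t]. /nuveerjogudoduod/ → nuveerjogudoduot.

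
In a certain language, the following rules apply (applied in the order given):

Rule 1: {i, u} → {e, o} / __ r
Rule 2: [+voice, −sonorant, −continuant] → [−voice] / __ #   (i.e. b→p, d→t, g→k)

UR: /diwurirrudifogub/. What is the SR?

diworerrudifogup

Rule 1 (pre-rhotic lowering): /u/ is a high vowel immediately before /r/, so it lowers to [o]. /i/ is a high vowel immediately before /r/, so it lowers to [e]. /diwurirrudifogub/ → diworerrudifogub.
Rule 2 (final devoicing): /b/ is a voiced stop in word-final position, so it devoices to [p]. /diworerrudifogub/ → diworerrudifogup.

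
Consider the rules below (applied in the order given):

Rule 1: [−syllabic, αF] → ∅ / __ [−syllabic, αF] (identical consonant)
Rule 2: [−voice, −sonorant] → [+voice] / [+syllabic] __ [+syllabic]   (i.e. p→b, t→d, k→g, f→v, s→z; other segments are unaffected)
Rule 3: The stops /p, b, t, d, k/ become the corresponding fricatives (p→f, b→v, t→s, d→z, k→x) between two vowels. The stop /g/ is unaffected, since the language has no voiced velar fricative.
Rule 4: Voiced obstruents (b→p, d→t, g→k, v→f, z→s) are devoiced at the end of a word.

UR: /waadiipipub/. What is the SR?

waaziivivup

Rule 1 (degemination): no segment meets the environment; /waadiipipub/ is unchanged.
Rule 2 (intervocalic voicing): /p/ is a voiceless obstruent between vowels /i/ and /i/, so it voices to [b]. /p/ is a voiceless obstruent between vowels /i/ and /u/, so it voices to [b]. /waadiipipub/ → waadiibibub.
Rule 3 (intervocalic spirantization): /d/ is a stop between vowels /a/ and /i/, so it spirantizes to the fricative [z]. /b/ is a stop between vowels /i/ and /i/, so it spirantizes to the fricative [v]. /b/ is a stop between vowels /i/ and /u/, so it spirantizes to the fricative [v]. /waadiibibub/ → waaziivivub.
Rule 4 (final devoicing): /b/ is a voiced obstruent in word-final position, so it devoices to [p]. /waaziivivub/ → waaziivivup.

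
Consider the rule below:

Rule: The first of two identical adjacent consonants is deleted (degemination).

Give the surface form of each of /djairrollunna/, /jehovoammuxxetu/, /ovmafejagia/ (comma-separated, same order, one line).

djairoluna, jehovoamuxetu, ovmafejagia

/djairrollunna/: /rr/ is a geminate; the first /r/ deletes. /ll/ is a geminate; the first /l/ deletes. /nn/ is a geminate; the first /n/ deletes. → [djairoluna].
/jehovoammuxxetu/: /mm/ is a geminate; the first /m/ deletes. /xx/ is a geminate; the first /x/ deletes. → [jehovoamuxetu].
/ovmafejagia/: the rule's environment is not met; surfaces unchanged as [ovmafejagia].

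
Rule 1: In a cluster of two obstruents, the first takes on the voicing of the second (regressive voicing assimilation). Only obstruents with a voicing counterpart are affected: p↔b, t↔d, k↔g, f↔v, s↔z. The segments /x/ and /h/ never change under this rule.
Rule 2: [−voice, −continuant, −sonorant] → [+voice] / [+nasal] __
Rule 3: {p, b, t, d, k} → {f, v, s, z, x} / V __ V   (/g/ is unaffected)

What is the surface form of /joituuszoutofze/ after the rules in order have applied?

Rule 1 (regressive voicing assimilation): /s/ precedes the voiced obstruent /z/, so it voices to [z] by assimilation. /f/ precedes the voiced obstruent /z/, so it voices to [v] by assimilation. /joituuszoutofze/ → joituuzzoutovze.
Rule 2 (post-nasal voicing): no segment meets the environment; /joituuzzoutovze/ is unchanged.
Rule 3 (intervocalic spirantization): /t/ is a stop between vowels /i/ and /u/, so it spirantizes to the fricative [s]. /t/ is a stop between vowels /u/ and /o/, so it spirantizes to the fricative [s]. /joituuzzoutovze/ → joisuuzzousovze.

joisuuzzousovze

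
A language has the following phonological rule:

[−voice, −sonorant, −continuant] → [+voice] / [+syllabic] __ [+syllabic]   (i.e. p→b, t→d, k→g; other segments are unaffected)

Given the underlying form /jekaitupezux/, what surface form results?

jegaidubezux

/k/ is a voiceless stop between vowels /e/ and /a/, so it voices to [g].
/t/ is a voiceless stop between vowels /i/ and /u/, so it voices to [d].
/p/ is a voiceless stop between vowels /u/ and /e/, so it voices to [b].
Surface form: [jegaidubezux].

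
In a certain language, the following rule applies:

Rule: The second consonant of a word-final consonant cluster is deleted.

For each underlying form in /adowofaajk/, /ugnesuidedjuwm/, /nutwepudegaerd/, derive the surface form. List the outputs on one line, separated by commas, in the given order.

/adowofaajk/: /k/ is the second consonant of a word-final cluster /jk/, so it deletes. → [adowofaaj].
/ugnesuidedjuwm/: /m/ is the second consonant of a word-final cluster /wm/, so it deletes. → [ugnesuidedjuw].
/nutwepudegaerd/: /d/ is the second consonant of a word-final cluster /rd/, so it deletes. → [nutwepudegaer].

adowofaaj, ugnesuidedjuw, nutwepudegaer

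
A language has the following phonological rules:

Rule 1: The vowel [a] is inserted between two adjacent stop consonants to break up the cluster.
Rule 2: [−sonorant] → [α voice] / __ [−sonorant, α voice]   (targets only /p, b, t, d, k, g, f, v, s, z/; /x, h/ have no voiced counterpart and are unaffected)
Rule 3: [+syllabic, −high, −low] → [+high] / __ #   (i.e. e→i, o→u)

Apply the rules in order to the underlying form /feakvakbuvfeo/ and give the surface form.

Rule 1 (stop-cluster a-epenthesis): /k/ and /b/ form a stop–stop cluster, so [a] is inserted between them. /feakvakbuvfeo/ → feakvakabuvfeo.
Rule 2 (regressive voicing assimilation): /k/ precedes the voiced obstruent /v/, so it voices to [g] by assimilation. /v/ precedes the voiceless obstruent /f/, so it devoices to [f] by assimilation. /feakvakabuvfeo/ → feagvakabuffeo.
Rule 3 (final vowel raising): /o/ is a mid vowel in word-final position, so it raises to [u]. /feagvakabuffeo/ → feagvakabuffeu.

feagvakabuffeu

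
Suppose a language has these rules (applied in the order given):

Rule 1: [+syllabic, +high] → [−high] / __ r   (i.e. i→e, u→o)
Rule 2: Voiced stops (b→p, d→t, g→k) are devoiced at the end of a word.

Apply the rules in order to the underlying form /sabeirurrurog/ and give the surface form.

Rule 1 (pre-rhotic lowering): /i/ is a high vowel immediately before /r/, so it lowers to [e]. /u/ is a high vowel immediately before /r/, so it lowers to [o]. /u/ is a high vowel immediately before /r/, so it lowers to [o]. /sabeirurrurog/ → sabeerorrorog.
Rule 2 (final devoicing): /g/ is a voiced stop in word-final position, so it devoices to [k]. /sabeerorrorog/ → sabeerorrorok.

sabeerorrorok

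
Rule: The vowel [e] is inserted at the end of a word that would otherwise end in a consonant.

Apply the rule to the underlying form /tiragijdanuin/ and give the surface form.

the form ends in the consonant /n/, so [e] is inserted word-finally.
Surface form: [tiragijdanuine].

tiragijdanuine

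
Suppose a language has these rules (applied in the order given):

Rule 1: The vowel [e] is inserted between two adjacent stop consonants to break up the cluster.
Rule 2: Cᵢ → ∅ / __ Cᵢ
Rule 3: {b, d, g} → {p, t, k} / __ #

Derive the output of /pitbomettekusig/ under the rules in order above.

pitebometetekusik

Rule 1 (stop-cluster e-epenthesis): /t/ and /b/ form a stop–stop cluster, so [e] is inserted between them. /t/ and /t/ form a stop–stop cluster, so [e] is inserted between them. /pitbomettekusig/ → pitebometetekusig.
Rule 2 (degemination): no segment meets the environment; /pitebometetekusig/ is unchanged.
Rule 3 (final devoicing): /g/ is a voiced stop in word-final position, so it devoices to [k]. /pitebometetekusig/ → pitebometetekusik.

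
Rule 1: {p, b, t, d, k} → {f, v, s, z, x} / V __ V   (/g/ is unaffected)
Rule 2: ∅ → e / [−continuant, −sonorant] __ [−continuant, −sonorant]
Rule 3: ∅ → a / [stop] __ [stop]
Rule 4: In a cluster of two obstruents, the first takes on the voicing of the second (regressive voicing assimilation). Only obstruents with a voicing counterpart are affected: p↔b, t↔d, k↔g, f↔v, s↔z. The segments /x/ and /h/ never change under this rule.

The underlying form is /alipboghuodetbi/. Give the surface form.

alipebokhuozetebi

Rule 1 (intervocalic spirantization): /d/ is a stop between vowels /o/ and /e/, so it spirantizes to the fricative [z]. /alipboghuodetbi/ → alipboghuozetbi.
Rule 2 (stop-cluster e-epenthesis): /p/ and /b/ form a stop–stop cluster, so [e] is inserted between them. /t/ and /b/ form a stop–stop cluster, so [e] is inserted between them. /alipboghuozetbi/ → alipeboghuozetebi.
Rule 3 (stop-cluster a-epenthesis): no segment meets the environment; /alipeboghuozetebi/ is unchanged.
Rule 4 (regressive voicing assimilation): /g/ precedes the voiceless obstruent /h/, so it devoices to [k] by assimilation. /alipeboghuozetebi/ → alipebokhuozetebi.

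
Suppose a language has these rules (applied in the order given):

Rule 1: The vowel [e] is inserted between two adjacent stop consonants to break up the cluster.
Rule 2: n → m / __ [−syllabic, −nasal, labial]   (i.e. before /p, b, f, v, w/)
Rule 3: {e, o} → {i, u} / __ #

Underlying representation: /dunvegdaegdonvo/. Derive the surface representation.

dumvegedaegedomvu

Rule 1 (stop-cluster e-epenthesis): /g/ and /d/ form a stop–stop cluster, so [e] is inserted between them. /g/ and /d/ form a stop–stop cluster, so [e] is inserted between them. /dunvegdaegdonvo/ → dunvegedaegedonvo.
Rule 2 (nasal place assimilation): /n/ precedes the labial consonant /v/, so it assimilates in place to [m]. /n/ precedes the labial consonant /v/, so it assimilates in place to [m]. /dunvegedaegedonvo/ → dumvegedaegedomvo.
Rule 3 (final vowel raising): /o/ is a mid vowel in word-final position, so it raises to [u]. /dumvegedaegedomvo/ → dumvegedaegedomvu.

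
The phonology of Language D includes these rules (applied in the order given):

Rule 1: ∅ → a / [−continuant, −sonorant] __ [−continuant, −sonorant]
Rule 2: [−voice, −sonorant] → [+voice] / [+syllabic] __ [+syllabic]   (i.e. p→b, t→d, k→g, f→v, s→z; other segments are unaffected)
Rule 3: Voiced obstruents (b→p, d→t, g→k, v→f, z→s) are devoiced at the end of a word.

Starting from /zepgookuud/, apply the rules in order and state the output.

zebagooguut

Rule 1 (stop-cluster a-epenthesis): /p/ and /g/ form a stop–stop cluster, so [a] is inserted between them. /zepgookuud/ → zepagookuud.
Rule 2 (intervocalic voicing): /p/ is a voiceless obstruent between vowels /e/ and /a/, so it voices to [b]. /k/ is a voiceless obstruent between vowels /o/ and /u/, so it voices to [g]. /zepagookuud/ → zebagooguud.
Rule 3 (final devoicing): /d/ is a voiced obstruent in word-final position, so it devoices to [t]. /zebagooguud/ → zebagooguut.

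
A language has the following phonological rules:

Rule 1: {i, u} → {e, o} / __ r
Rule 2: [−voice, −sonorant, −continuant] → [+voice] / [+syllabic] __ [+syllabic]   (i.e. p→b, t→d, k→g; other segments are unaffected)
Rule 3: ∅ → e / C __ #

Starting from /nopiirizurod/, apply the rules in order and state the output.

Rule 1 (pre-rhotic lowering): /i/ is a high vowel immediately before /r/, so it lowers to [e]. /u/ is a high vowel immediately before /r/, so it lowers to [o]. /nopiirizurod/ → nopierizorod.
Rule 2 (intervocalic voicing): /p/ is a voiceless stop between vowels /o/ and /i/, so it voices to [b]. /nopierizorod/ → nobierizorod.
Rule 3 (final e-epenthesis): the form ends in the consonant /d/, so [e] is inserted word-finally. /nobierizorod/ → nobierizorode.

nobierizorode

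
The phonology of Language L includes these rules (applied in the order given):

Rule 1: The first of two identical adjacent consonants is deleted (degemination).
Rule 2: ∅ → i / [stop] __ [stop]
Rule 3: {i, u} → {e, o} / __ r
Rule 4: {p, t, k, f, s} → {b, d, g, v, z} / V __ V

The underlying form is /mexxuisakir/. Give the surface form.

Rule 1 (degemination): /xx/ is a geminate; the first /x/ deletes. /mexxuisakir/ → mexuisakir.
Rule 2 (stop-cluster i-epenthesis): no segment meets the environment; /mexuisakir/ is unchanged.
Rule 3 (pre-rhotic lowering): /i/ is a high vowel immediately before /r/, so it lowers to [e]. /mexuisakir/ → mexuisaker.
Rule 4 (intervocalic voicing): /s/ is a voiceless obstruent between vowels /i/ and /a/, so it voices to [z]. /k/ is a voiceless obstruent between vowels /a/ and /e/, so it voices to [g]. /mexuisaker/ → mexuizager.

mexuizager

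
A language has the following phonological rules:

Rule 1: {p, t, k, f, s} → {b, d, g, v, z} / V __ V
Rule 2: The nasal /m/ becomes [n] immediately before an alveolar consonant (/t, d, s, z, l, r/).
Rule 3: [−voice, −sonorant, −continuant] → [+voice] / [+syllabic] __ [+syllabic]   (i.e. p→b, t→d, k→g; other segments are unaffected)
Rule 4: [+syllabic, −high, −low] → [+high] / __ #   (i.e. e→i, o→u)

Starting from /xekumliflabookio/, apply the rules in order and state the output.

xegunliflaboogiu

Rule 1 (intervocalic voicing): /k/ is a voiceless obstruent between vowels /e/ and /u/, so it voices to [g]. /k/ is a voiceless obstruent between vowels /o/ and /i/, so it voices to [g]. /xekumliflabookio/ → xegumliflaboogio.
Rule 2 (nasal place assimilation): /m/ precedes the alveolar consonant /l/, so it assimilates in place to [n]. /xegumliflaboogio/ → xegunliflaboogio.
Rule 3 (intervocalic voicing): no segment meets the environment; /xegunliflaboogio/ is unchanged.
Rule 4 (final vowel raising): /o/ is a mid vowel in word-final position, so it raises to [u]. /xegunliflaboogio/ → xegunliflaboogiu.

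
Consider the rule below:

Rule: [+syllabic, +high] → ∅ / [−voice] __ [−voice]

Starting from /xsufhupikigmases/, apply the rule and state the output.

xsfhpkigmases

/u/ is a high vowel flanked by voiceless consonants /s/ and /f/, so it deletes.
/u/ is a high vowel flanked by voiceless consonants /h/ and /p/, so it deletes.
/i/ is a high vowel flanked by voiceless consonants /p/ and /k/, so it deletes.
Surface form: [xsfhpkigmases].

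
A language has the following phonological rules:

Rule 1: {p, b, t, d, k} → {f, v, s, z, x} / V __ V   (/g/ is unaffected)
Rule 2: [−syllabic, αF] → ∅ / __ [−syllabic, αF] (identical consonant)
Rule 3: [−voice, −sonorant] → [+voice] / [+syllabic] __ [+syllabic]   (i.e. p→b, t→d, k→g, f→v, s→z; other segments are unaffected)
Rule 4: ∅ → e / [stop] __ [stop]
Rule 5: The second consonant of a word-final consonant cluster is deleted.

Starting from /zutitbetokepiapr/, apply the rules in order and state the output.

zuzitebezoxeviap

Rule 1 (intervocalic spirantization): /t/ is a stop between vowels /u/ and /i/, so it spirantizes to the fricative [s]. /t/ is a stop between vowels /e/ and /o/, so it spirantizes to the fricative [s]. /k/ is a stop between vowels /o/ and /e/, so it spirantizes to the fricative [x]. /p/ is a stop between vowels /e/ and /i/, so it spirantizes to the fricative [f]. /zutitbetokepiapr/ → zusitbesoxefiapr.
Rule 2 (degemination): no segment meets the environment; /zusitbesoxefiapr/ is unchanged.
Rule 3 (intervocalic voicing): /s/ is a voiceless obstruent between vowels /u/ and /i/, so it voices to [z]. /s/ is a voiceless obstruent between vowels /e/ and /o/, so it voices to [z]. /f/ is a voiceless obstruent between vowels /e/ and /i/, so it voices to [v]. /zusitbesoxefiapr/ → zuzitbezoxeviapr.
Rule 4 (stop-cluster e-epenthesis): /t/ and /b/ form a stop–stop cluster, so [e] is inserted between them. /zuzitbezoxeviapr/ → zuzitebezoxeviapr.
Rule 5 (final cluster simplification): /r/ is the second consonant of a word-final cluster /pr/, so it deletes. /zuzitebezoxeviapr/ → zuzitebezoxeviap.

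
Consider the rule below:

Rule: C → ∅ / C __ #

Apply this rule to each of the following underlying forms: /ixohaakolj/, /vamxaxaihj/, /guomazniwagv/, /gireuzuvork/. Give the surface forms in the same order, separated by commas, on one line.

ixohaakol, vamxaxaih, guomazniwag, gireuzuvor

/ixohaakolj/: /j/ is the second consonant of a word-final cluster /lj/, so it deletes. → [ixohaakol].
/vamxaxaihj/: /j/ is the second consonant of a word-final cluster /hj/, so it deletes. → [vamxaxaih].
/guomazniwagv/: /v/ is the second consonant of a word-final cluster /gv/, so it deletes. → [guomazniwag].
/gireuzuvork/: /k/ is the second consonant of a word-final cluster /rk/, so it deletes. → [gireuzuvor].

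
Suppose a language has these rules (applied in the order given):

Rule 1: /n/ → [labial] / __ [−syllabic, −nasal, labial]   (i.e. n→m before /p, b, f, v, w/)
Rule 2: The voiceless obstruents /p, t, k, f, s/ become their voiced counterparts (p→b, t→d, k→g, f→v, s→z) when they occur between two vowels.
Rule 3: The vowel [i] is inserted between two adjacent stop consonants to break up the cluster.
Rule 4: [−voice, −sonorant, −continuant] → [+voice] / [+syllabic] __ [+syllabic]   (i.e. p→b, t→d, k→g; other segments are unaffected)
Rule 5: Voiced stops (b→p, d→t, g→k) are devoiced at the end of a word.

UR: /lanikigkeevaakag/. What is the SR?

lanigigigeevaagak

Rule 1 (nasal place assimilation): no segment meets the environment; /lanikigkeevaakag/ is unchanged.
Rule 2 (intervocalic voicing): /k/ is a voiceless obstruent between vowels /i/ and /i/, so it voices to [g]. /k/ is a voiceless obstruent between vowels /a/ and /a/, so it voices to [g]. /lanikigkeevaakag/ → lanigigkeevaagag.
Rule 3 (stop-cluster i-epenthesis): /g/ and /k/ form a stop–stop cluster, so [i] is inserted between them. /lanigigkeevaagag/ → lanigigikeevaagag.
Rule 4 (intervocalic voicing): /k/ is a voiceless stop between vowels /i/ and /e/, so it voices to [g]. /lanigigikeevaagag/ → lanigigigeevaagag.
Rule 5 (final devoicing): /g/ is a voiced stop in word-final position, so it devoices to [k]. /lanigigigeevaagag/ → lanigigigeevaagak.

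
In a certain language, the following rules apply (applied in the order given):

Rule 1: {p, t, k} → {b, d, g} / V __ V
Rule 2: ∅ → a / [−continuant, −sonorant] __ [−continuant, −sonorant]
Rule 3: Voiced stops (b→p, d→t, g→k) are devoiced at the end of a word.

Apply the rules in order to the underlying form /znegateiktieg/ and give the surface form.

Rule 1 (intervocalic voicing): /t/ is a voiceless stop between vowels /a/ and /e/, so it voices to [d]. /znegateiktieg/ → znegadeiktieg.
Rule 2 (stop-cluster a-epenthesis): /k/ and /t/ form a stop–stop cluster, so [a] is inserted between them. /znegadeiktieg/ → znegadeikatieg.
Rule 3 (final devoicing): /g/ is a voiced stop in word-final position, so it devoices to [k]. /znegadeikatieg/ → znegadeikatiek.

znegadeikatiek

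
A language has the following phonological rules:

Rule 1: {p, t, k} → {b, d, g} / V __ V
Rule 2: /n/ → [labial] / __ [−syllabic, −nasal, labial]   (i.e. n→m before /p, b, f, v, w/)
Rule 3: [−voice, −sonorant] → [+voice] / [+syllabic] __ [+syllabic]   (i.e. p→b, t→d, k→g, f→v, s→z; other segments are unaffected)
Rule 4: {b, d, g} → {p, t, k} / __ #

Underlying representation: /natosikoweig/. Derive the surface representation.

Rule 1 (intervocalic voicing): /t/ is a voiceless stop between vowels /a/ and /o/, so it voices to [d]. /k/ is a voiceless stop between vowels /i/ and /o/, so it voices to [g]. /natosikoweig/ → nadosigoweig.
Rule 2 (nasal place assimilation): no segment meets the environment; /nadosigoweig/ is unchanged.
Rule 3 (intervocalic voicing): /s/ is a voiceless obstruent between vowels /o/ and /i/, so it voices to [z]. /nadosigoweig/ → nadozigoweig.
Rule 4 (final devoicing): /g/ is a voiced stop in word-final position, so it devoices to [k]. /nadozigoweig/ → nadozigoweik.

nadozigoweik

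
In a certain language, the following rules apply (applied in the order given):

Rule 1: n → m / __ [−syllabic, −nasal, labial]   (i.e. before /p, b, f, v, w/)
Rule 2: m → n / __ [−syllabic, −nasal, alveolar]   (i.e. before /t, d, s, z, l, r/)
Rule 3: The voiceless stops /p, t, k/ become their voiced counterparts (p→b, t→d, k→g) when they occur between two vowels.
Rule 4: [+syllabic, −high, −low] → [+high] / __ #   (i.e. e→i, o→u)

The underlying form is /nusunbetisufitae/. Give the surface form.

Rule 1 (nasal place assimilation): /n/ precedes the labial consonant /b/, so it assimilates in place to [m]. /nusunbetisufitae/ → nusumbetisufitae.
Rule 2 (nasal place assimilation): no segment meets the environment; /nusumbetisufitae/ is unchanged.
Rule 3 (intervocalic voicing): /t/ is a voiceless stop between vowels /e/ and /i/, so it voices to [d]. /t/ is a voiceless stop between vowels /i/ and /a/, so it voices to [d]. /nusumbetisufitae/ → nusumbedisufidae.
Rule 4 (final vowel raising): /e/ is a mid vowel in word-final position, so it raises to [i]. /nusumbedisufidae/ → nusumbedisufidai.

nusumbedisufidai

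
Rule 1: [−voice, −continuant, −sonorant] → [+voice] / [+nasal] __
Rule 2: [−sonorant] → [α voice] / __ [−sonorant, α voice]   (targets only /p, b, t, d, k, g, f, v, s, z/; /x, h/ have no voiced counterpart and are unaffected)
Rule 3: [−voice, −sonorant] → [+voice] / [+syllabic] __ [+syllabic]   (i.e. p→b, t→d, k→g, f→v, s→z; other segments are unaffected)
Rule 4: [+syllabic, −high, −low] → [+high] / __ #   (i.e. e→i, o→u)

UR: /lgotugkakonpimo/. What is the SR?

Rule 1 (post-nasal voicing): /p/ is a voiceless stop immediately after the nasal /n/, so it voices to [b]. /lgotugkakonpimo/ → lgotugkakonbimo.
Rule 2 (regressive voicing assimilation): /g/ precedes the voiceless obstruent /k/, so it devoices to [k] by assimilation. /lgotugkakonbimo/ → lgotukkakonbimo.
Rule 3 (intervocalic voicing): /t/ is a voiceless obstruent between vowels /o/ and /u/, so it voices to [d]. /k/ is a voiceless obstruent between vowels /a/ and /o/, so it voices to [g]. /lgotukkakonbimo/ → lgodukkagonbimo.
Rule 4 (final vowel raising): /o/ is a mid vowel in word-final position, so it raises to [u]. /lgodukkagonbimo/ → lgodukkagonbimu.

lgodukkagonbimu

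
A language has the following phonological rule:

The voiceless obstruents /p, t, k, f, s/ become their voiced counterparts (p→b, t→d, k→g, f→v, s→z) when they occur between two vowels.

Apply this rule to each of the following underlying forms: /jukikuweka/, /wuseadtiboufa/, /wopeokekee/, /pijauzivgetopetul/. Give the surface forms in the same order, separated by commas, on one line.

jugiguwega, wuzeadtibouva, wobeogegee, pijauzivgedobedul

/jukikuweka/: /k/ is a voiceless obstruent between vowels /u/ and /i/, so it voices to [g]. /k/ is a voiceless obstruent between vowels /i/ and /u/, so it voices to [g]. /k/ is a voiceless obstruent between vowels /e/ and /a/, so it voices to [g]. → [jugiguwega].
/wuseadtiboufa/: /s/ is a voiceless obstruent between vowels /u/ and /e/, so it voices to [z]. /f/ is a voiceless obstruent between vowels /u/ and /a/, so it voices to [v]. → [wuzeadtibouva].
/wopeokekee/: /p/ is a voiceless obstruent between vowels /o/ and /e/, so it voices to [b]. /k/ is a voiceless obstruent between vowels /o/ and /e/, so it voices to [g]. /k/ is a voiceless obstruent between vowels /e/ and /e/, so it voices to [g]. → [wobeogegee].
/pijauzivgetopetul/: /t/ is a voiceless obstruent between vowels /e/ and /o/, so it voices to [d]. /p/ is a voiceless obstruent between vowels /o/ and /e/, so it voices to [b]. /t/ is a voiceless obstruent between vowels /e/ and /u/, so it voices to [d]. → [pijauzivgedobedul].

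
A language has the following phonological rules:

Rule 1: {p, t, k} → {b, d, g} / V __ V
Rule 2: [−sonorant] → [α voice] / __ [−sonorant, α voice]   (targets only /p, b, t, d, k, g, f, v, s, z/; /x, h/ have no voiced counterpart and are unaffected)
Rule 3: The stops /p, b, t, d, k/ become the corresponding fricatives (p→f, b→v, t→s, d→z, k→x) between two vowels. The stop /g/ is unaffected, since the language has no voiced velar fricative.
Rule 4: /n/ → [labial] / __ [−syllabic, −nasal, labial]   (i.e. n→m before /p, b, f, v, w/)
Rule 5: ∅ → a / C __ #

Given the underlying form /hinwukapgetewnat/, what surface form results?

Rule 1 (intervocalic voicing): /k/ is a voiceless stop between vowels /u/ and /a/, so it voices to [g]. /t/ is a voiceless stop between vowels /e/ and /e/, so it voices to [d]. /hinwukapgetewnat/ → hinwugapgedewnat.
Rule 2 (regressive voicing assimilation): /p/ precedes the voiced obstruent /g/, so it voices to [b] by assimilation. /hinwugapgedewnat/ → hinwugabgedewnat.
Rule 3 (intervocalic spirantization): /d/ is a stop between vowels /e/ and /e/, so it spirantizes to the fricative [z]. /hinwugabgedewnat/ → hinwugabgezewnat.
Rule 4 (nasal place assimilation): /n/ precedes the labial consonant /w/, so it assimilates in place to [m]. /hinwugabgezewnat/ → himwugabgezewnat.
Rule 5 (final a-epenthesis): the form ends in the consonant /t/, so [a] is inserted word-finally. /himwugabgezewnat/ → himwugabgezewnata.

himwugabgezewnata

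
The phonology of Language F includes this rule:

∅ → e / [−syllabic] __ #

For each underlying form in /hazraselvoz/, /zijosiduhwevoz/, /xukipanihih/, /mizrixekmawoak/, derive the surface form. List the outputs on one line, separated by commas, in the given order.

/hazraselvoz/: the form ends in the consonant /z/, so [e] is inserted word-finally. → [hazraselvoze].
/zijosiduhwevoz/: the form ends in the consonant /z/, so [e] is inserted word-finally. → [zijosiduhwevoze].
/xukipanihih/: the form ends in the consonant /h/, so [e] is inserted word-finally. → [xukipanihihe].
/mizrixekmawoak/: the form ends in the consonant /k/, so [e] is inserted word-finally. → [mizrixekmawoake].

hazraselvoze, zijosiduhwevoze, xukipanihihe, mizrixekmawoake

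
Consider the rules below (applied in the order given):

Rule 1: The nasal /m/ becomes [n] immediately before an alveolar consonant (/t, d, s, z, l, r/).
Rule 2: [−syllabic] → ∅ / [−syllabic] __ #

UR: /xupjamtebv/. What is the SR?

Rule 1 (nasal place assimilation): /m/ precedes the alveolar consonant /t/, so it assimilates in place to [n]. /xupjamtebv/ → xupjantebv.
Rule 2 (final cluster simplification): /v/ is the second consonant of a word-final cluster /bv/, so it deletes. /xupjantebv/ → xupjanteb.

xupjanteb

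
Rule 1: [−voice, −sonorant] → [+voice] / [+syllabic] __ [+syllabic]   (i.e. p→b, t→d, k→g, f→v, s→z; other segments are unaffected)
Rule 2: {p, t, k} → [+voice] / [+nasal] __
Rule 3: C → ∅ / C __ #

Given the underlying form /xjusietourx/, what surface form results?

xjuziedour

Rule 1 (intervocalic voicing): /s/ is a voiceless obstruent between vowels /u/ and /i/, so it voices to [z]. /t/ is a voiceless obstruent between vowels /e/ and /o/, so it voices to [d]. /xjusietourx/ → xjuziedourx.
Rule 2 (post-nasal voicing): no segment meets the environment; /xjuziedourx/ is unchanged.
Rule 3 (final cluster simplification): /x/ is the second consonant of a word-final cluster /rx/, so it deletes. /xjuziedourx/ → xjuziedour.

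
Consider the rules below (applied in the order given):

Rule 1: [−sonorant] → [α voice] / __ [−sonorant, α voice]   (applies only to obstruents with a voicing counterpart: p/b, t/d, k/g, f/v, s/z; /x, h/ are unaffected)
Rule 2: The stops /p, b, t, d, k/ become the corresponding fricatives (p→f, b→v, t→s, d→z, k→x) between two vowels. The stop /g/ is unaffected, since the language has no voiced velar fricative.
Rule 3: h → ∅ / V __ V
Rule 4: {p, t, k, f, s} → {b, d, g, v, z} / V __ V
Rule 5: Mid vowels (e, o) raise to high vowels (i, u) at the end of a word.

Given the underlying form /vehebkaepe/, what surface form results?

veepkaevi

Rule 1 (regressive voicing assimilation): /b/ precedes the voiceless obstruent /k/, so it devoices to [p] by assimilation. /vehebkaepe/ → vehepkaepe.
Rule 2 (intervocalic spirantization): /p/ is a stop between vowels /e/ and /e/, so it spirantizes to the fricative [f]. /vehepkaepe/ → vehepkaefe.
Rule 3 (intervocalic h-deletion): /h/ occurs between vowels /e/ and /e/, so it deletes. /vehepkaefe/ → veepkaefe.
Rule 4 (intervocalic voicing): /f/ is a voiceless obstruent between vowels /e/ and /e/, so it voices to [v]. /veepkaefe/ → veepkaeve.
Rule 5 (final vowel raising): /e/ is a mid vowel in word-final position, so it raises to [i]. /veepkaeve/ → veepkaevi.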